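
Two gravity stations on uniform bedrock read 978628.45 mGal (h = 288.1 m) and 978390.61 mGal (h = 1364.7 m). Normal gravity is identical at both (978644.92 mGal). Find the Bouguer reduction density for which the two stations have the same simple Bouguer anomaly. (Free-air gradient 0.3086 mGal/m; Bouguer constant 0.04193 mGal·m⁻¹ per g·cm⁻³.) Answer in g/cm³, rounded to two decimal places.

2.09

Δg_obs = 978390.61 − 978628.45 = -237.84 mGal over Δh = 1364.7 − 288.1 = 1076.6 m
Equal Bouguer anomalies ⇒ Δg_obs + (0.3086 − 0.04193ρ)·Δh = 0
0.3086 − 0.04193ρ = −Δg_obs/Δh = 0.22092
ρ = (0.3086 − 0.22092) / 0.04193 = 2.09 g/cm³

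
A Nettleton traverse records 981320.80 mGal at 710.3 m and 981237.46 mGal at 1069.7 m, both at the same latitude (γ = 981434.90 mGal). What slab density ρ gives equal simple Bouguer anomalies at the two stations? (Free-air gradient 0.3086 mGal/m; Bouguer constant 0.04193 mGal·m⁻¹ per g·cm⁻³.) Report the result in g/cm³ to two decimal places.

1.83

Δg_obs = 981237.46 − 981320.80 = -83.34 mGal over Δh = 1069.7 − 710.3 = 359.4 m
Equal Bouguer anomalies ⇒ Δg_obs + (0.3086 − 0.04193ρ)·Δh = 0
0.3086 − 0.04193ρ = −Δg_obs/Δh = 0.23189
ρ = (0.3086 − 0.23189) / 0.04193 = 1.83 g/cm³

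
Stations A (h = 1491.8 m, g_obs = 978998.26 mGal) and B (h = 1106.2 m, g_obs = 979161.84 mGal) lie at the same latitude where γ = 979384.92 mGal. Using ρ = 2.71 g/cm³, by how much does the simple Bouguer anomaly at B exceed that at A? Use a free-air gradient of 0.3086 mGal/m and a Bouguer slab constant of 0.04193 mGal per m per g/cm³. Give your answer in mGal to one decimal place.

Δg_SB(A) = 978998.26 − 979384.92 + 0.3086×1491.8 − 0.04193×2.71×1491.8 = -95.80 mGal
Δg_SB(B) = 979161.84 − 979384.92 + 0.3086×1106.2 − 0.04193×2.71×1106.2 = -7.40 mGal
Difference = -7.40 − (-95.80) = 88.40 mGal

88.4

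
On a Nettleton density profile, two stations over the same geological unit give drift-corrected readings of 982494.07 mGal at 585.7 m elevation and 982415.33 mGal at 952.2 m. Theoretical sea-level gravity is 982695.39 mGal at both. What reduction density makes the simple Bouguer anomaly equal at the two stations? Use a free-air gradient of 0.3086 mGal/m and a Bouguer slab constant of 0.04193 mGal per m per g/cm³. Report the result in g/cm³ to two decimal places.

2.24

Δg_obs = 982415.33 − 982494.07 = -78.74 mGal over Δh = 952.2 − 585.7 = 366.5 m
Equal Bouguer anomalies ⇒ Δg_obs + (0.3086 − 0.04193ρ)·Δh = 0
0.3086 − 0.04193ρ = −Δg_obs/Δh = 0.21484
ρ = (0.3086 − 0.21484) / 0.04193 = 2.24 g/cm³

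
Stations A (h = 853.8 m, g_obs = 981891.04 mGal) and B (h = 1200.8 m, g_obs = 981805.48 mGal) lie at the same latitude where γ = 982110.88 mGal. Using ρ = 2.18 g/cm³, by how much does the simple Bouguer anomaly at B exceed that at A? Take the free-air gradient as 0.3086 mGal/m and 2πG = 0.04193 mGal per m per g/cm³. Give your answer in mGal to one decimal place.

Δg_SB(A) = 981891.04 − 982110.88 + 0.3086×853.8 − 0.04193×2.18×853.8 = -34.40 mGal
Δg_SB(B) = 981805.48 − 982110.88 + 0.3086×1200.8 − 0.04193×2.18×1200.8 = -44.60 mGal
Difference = -44.60 − (-34.40) = -10.20 mGal

-10.2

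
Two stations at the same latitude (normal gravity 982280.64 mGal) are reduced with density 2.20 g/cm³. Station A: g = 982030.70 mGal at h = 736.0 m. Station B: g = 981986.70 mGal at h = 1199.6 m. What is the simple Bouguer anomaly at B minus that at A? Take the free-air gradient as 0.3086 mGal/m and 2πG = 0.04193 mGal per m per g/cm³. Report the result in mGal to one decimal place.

Δg_SB(A) = 982030.70 − 982280.64 + 0.3086×736.0 − 0.04193×2.20×736.0 = -90.70 mGal
Δg_SB(B) = 981986.70 − 982280.64 + 0.3086×1199.6 − 0.04193×2.20×1199.6 = -34.40 mGal
Difference = -34.40 − (-90.70) = 56.30 mGal

56.3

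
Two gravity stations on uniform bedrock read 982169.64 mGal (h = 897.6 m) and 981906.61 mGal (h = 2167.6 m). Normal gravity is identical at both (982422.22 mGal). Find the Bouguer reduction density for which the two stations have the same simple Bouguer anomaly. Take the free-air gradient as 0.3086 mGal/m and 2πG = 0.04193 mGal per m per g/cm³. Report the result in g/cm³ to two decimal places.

Δg_obs = 981906.61 − 982169.64 = -263.03 mGal over Δh = 2167.6 − 897.6 = 1270.0 m
Equal Bouguer anomalies ⇒ Δg_obs + (0.3086 − 0.04193ρ)·Δh = 0
0.3086 − 0.04193ρ = −Δg_obs/Δh = 0.20711
ρ = (0.3086 − 0.20711) / 0.04193 = 2.42 g/cm³

2.42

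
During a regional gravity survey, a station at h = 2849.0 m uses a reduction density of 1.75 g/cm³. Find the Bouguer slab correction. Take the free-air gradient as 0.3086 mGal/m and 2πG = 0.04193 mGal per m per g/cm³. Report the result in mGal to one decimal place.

Bouguer slab correction = 0.04193 × 1.75 × 2849.0 = 209.1 mGal

209.1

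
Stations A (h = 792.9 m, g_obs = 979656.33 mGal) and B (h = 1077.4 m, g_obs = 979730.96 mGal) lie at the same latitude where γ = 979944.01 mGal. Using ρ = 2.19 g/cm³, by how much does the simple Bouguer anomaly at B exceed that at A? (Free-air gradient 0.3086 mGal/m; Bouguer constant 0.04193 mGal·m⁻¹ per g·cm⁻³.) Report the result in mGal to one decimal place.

136.3

Δg_SB(A) = 979656.33 − 979944.01 + 0.3086×792.9 − 0.04193×2.19×792.9 = -115.80 mGal
Δg_SB(B) = 979730.96 − 979944.01 + 0.3086×1077.4 − 0.04193×2.19×1077.4 = 20.50 mGal
Difference = 20.50 − (-115.80) = 136.30 mGal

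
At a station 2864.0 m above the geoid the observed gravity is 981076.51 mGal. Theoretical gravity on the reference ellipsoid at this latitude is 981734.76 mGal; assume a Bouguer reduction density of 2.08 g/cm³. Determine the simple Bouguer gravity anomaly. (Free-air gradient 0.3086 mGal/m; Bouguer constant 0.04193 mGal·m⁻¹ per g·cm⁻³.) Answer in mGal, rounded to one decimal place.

Free-air correction = 0.3086 × 2864.0 = 883.83 mGal
Free-air anomaly = 981076.51 − 981734.76 + (883.83) = 225.58 mGal
Bouguer slab correction = 0.04193 × 2.08 × 2864.0 = 249.78 mGal
Simple Bouguer anomaly = 225.58 − (249.78) = -24.20 mGal

-24.2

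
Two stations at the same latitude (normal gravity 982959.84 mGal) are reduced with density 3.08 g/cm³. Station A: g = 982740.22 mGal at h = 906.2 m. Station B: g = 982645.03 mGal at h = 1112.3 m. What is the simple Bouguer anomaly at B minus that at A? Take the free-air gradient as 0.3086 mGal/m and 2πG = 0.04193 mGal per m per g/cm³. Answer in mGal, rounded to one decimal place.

-58.2

Δg_SB(A) = 982740.22 − 982959.84 + 0.3086×906.2 − 0.04193×3.08×906.2 = -57.00 mGal
Δg_SB(B) = 982645.03 − 982959.84 + 0.3086×1112.3 − 0.04193×3.08×1112.3 = -115.20 mGal
Difference = -115.20 − (-57.00) = -58.20 mGal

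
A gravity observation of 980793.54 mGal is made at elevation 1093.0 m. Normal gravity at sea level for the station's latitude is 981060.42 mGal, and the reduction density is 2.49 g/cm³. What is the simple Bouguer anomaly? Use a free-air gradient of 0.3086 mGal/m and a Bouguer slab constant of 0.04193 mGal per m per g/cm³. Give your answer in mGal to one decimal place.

-43.7

Free-air correction = 0.3086 × 1093.0 = 337.30 mGal
Free-air anomaly = 980793.54 − 981060.42 + (337.30) = 70.42 mGal
Bouguer slab correction = 0.04193 × 2.49 × 1093.0 = 114.12 mGal
Simple Bouguer anomaly = 70.42 − (114.12) = -43.70 mGal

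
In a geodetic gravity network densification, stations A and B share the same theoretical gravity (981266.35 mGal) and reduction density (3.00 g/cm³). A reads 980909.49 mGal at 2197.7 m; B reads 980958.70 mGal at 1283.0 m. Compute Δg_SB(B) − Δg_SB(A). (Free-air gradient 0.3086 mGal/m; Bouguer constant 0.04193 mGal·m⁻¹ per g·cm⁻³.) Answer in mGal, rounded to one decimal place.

-118.0

Δg_SB(A) = 980909.49 − 981266.35 + 0.3086×2197.7 − 0.04193×3.00×2197.7 = 44.90 mGal
Δg_SB(B) = 980958.70 − 981266.35 + 0.3086×1283.0 − 0.04193×3.00×1283.0 = -73.10 mGal
Difference = -73.10 − (44.90) = -118.00 mGal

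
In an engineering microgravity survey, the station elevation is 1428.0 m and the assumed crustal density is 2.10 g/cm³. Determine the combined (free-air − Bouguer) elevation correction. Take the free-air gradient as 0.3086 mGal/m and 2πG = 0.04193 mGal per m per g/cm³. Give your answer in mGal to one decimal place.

314.9

Combined gradient = 0.3086 − 0.04193 × 2.10 = 0.2205470 mGal/m
Combined elevation correction = 0.2205470 × 1428.0 = 314.9 mGal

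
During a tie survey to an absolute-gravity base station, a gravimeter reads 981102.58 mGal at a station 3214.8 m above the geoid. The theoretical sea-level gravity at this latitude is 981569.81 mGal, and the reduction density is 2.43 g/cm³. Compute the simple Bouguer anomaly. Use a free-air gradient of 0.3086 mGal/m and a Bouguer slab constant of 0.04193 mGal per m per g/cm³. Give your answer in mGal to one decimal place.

Free-air correction = 0.3086 × 3214.8 = 992.09 mGal
Free-air anomaly = 981102.58 − 981569.81 + (992.09) = 524.86 mGal
Bouguer slab correction = 0.04193 × 2.43 × 3214.8 = 327.56 mGal
Simple Bouguer anomaly = 524.86 − (327.56) = 197.30 mGal

197.3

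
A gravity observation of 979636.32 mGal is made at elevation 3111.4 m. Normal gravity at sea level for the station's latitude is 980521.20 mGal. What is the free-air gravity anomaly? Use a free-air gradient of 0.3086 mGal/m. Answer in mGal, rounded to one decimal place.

75.3

Free-air correction = 0.3086 × 3111.4 = 960.18 mGal
Free-air anomaly = 979636.32 − 980521.20 + (960.18) = 75.30 mGal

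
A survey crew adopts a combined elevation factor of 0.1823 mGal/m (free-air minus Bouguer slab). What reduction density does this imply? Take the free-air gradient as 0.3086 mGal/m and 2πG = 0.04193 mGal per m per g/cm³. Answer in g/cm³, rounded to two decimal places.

0.1823 = 0.3086 − 0.04193 × ρ
ρ = (0.3086 − 0.1823) / 0.04193 = 3.01 g/cm³

3.01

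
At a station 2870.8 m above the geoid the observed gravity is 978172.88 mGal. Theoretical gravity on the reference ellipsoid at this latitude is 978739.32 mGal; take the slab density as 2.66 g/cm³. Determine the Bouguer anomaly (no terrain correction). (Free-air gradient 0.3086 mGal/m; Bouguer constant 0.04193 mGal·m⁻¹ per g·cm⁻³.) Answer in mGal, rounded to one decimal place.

Free-air correction = 0.3086 × 2870.8 = 885.93 mGal
Free-air anomaly = 978172.88 − 978739.32 + (885.93) = 319.49 mGal
Bouguer slab correction = 0.04193 × 2.66 × 2870.8 = 320.19 mGal
Simple Bouguer anomaly = 319.49 − (320.19) = -0.70 mGal

-0.7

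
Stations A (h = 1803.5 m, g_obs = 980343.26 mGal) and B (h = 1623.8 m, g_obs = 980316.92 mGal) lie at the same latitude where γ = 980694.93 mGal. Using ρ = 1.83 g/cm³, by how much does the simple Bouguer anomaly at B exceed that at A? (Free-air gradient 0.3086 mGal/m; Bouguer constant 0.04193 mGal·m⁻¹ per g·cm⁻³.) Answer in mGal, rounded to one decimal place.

Δg_SB(A) = 980343.26 − 980694.93 + 0.3086×1803.5 − 0.04193×1.83×1803.5 = 66.50 mGal
Δg_SB(B) = 980316.92 − 980694.93 + 0.3086×1623.8 − 0.04193×1.83×1623.8 = -1.50 mGal
Difference = -1.50 − (66.50) = -68.00 mGal

-68.0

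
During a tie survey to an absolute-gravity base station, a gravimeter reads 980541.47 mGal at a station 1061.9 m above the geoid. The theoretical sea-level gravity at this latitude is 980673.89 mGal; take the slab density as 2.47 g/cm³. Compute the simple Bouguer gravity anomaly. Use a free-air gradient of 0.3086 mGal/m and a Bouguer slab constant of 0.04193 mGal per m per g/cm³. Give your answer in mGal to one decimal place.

Free-air correction = 0.3086 × 1061.9 = 327.70 mGal
Free-air anomaly = 980541.47 − 980673.89 + (327.70) = 195.28 mGal
Bouguer slab correction = 0.04193 × 2.47 × 1061.9 = 109.98 mGal
Simple Bouguer anomaly = 195.28 − (109.98) = 85.30 mGal

85.3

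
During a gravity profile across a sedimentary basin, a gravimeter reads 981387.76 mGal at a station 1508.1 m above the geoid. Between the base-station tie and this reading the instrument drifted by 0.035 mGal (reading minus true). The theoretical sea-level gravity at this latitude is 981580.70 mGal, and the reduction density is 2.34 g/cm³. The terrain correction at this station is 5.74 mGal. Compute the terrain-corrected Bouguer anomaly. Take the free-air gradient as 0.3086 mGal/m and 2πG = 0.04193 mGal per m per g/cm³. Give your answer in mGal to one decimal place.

Drift-corrected reading = 981387.76 − (0.035) = 981387.725 mGal
Free-air correction = 0.3086 × 1508.1 = 465.40 mGal
Free-air anomaly = 981387.725 − 981580.70 + (465.40) = 272.425 mGal
Bouguer slab correction = 0.04193 × 2.34 × 1508.1 = 147.97 mGal
Simple Bouguer anomaly = 272.425 − (147.97) = 124.455 mGal
Complete Bouguer anomaly = 124.455 + 5.74 = 130.195 mGal

130.2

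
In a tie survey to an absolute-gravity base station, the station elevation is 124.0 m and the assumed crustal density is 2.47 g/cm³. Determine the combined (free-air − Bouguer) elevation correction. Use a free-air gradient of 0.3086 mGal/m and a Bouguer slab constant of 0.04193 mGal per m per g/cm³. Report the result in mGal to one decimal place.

25.4

Combined gradient = 0.3086 − 0.04193 × 2.47 = 0.2050329 mGal/m
Combined elevation correction = 0.2050329 × 124.0 = 25.4 mGal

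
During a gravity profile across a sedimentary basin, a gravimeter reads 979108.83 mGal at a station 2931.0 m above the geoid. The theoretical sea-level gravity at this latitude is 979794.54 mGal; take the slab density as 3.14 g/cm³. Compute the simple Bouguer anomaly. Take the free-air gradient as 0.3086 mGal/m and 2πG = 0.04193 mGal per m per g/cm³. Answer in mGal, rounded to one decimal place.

Free-air correction = 0.3086 × 2931.0 = 904.51 mGal
Free-air anomaly = 979108.83 − 979794.54 + (904.51) = 218.80 mGal
Bouguer slab correction = 0.04193 × 3.14 × 2931.0 = 385.90 mGal
Simple Bouguer anomaly = 218.80 − (385.90) = -167.10 mGal

-167.1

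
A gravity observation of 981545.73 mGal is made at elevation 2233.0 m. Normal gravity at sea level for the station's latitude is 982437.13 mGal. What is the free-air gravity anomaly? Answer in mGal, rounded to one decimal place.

-202.3

Free-air correction = 0.3086 × 2233.0 = 689.10 mGal
Free-air anomaly = 981545.73 − 982437.13 + (689.10) = -202.30 mGal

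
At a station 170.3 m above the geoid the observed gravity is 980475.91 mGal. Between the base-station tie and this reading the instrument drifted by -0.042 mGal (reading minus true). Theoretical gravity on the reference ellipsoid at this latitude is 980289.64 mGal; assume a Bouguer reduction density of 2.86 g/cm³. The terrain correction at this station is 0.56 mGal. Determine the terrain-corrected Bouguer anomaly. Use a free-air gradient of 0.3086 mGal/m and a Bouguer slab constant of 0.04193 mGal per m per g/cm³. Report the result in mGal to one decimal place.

219.0

Drift-corrected reading = 980475.91 − (-0.042) = 980475.952 mGal
Free-air correction = 0.3086 × 170.3 = 52.55 mGal
Free-air anomaly = 980475.952 − 980289.64 + (52.55) = 238.862 mGal
Bouguer slab correction = 0.04193 × 2.86 × 170.3 = 20.42 mGal
Simple Bouguer anomaly = 238.862 − (20.42) = 218.442 mGal
Complete Bouguer anomaly = 218.442 + 0.56 = 219.002 mGal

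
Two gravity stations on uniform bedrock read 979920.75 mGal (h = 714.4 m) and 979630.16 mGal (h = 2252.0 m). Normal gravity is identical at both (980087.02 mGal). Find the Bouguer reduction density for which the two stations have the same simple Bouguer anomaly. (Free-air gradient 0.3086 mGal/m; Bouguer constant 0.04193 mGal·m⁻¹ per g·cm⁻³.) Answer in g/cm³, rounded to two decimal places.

2.85

Δg_obs = 979630.16 − 979920.75 = -290.59 mGal over Δh = 2252.0 − 714.4 = 1537.6 m
Equal Bouguer anomalies ⇒ Δg_obs + (0.3086 − 0.04193ρ)·Δh = 0
0.3086 − 0.04193ρ = −Δg_obs/Δh = 0.18899
ρ = (0.3086 − 0.18899) / 0.04193 = 2.85 g/cm³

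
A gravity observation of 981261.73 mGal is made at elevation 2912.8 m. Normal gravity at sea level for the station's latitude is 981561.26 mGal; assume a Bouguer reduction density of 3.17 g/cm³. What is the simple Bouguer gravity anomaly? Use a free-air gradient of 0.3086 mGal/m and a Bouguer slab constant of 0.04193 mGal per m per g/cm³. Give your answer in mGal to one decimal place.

212.2

Free-air correction = 0.3086 × 2912.8 = 898.89 mGal
Free-air anomaly = 981261.73 − 981561.26 + (898.89) = 599.36 mGal
Bouguer slab correction = 0.04193 × 3.17 × 2912.8 = 387.16 mGal
Simple Bouguer anomaly = 599.36 − (387.16) = 212.20 mGal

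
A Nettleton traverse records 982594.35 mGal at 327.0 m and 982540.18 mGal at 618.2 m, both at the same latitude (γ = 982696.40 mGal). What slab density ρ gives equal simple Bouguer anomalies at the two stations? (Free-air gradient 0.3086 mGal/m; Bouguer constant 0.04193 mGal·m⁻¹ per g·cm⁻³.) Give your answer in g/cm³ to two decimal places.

2.92

Δg_obs = 982540.18 − 982594.35 = -54.17 mGal over Δh = 618.2 − 327.0 = 291.2 m
Equal Bouguer anomalies ⇒ Δg_obs + (0.3086 − 0.04193ρ)·Δh = 0
0.3086 − 0.04193ρ = −Δg_obs/Δh = 0.18602
ρ = (0.3086 − 0.18602) / 0.04193 = 2.92 g/cm³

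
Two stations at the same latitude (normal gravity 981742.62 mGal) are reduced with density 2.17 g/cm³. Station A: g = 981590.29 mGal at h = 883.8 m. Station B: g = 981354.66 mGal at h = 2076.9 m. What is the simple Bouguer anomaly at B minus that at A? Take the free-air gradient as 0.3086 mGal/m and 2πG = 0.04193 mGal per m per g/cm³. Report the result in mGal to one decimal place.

Δg_SB(A) = 981590.29 − 981742.62 + 0.3086×883.8 − 0.04193×2.17×883.8 = 40.00 mGal
Δg_SB(B) = 981354.66 − 981742.62 + 0.3086×2076.9 − 0.04193×2.17×2076.9 = 64.00 mGal
Difference = 64.00 − (40.00) = 24.00 mGal

24.0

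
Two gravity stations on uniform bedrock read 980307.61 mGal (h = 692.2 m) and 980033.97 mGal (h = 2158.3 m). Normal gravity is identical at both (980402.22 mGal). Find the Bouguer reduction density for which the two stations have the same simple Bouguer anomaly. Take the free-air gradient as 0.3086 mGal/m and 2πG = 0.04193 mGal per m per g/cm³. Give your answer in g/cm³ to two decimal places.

2.91

Δg_obs = 980033.97 − 980307.61 = -273.64 mGal over Δh = 2158.3 − 692.2 = 1466.1 m
Equal Bouguer anomalies ⇒ Δg_obs + (0.3086 − 0.04193ρ)·Δh = 0
0.3086 − 0.04193ρ = −Δg_obs/Δh = 0.18664
ρ = (0.3086 − 0.18664) / 0.04193 = 2.91 g/cm³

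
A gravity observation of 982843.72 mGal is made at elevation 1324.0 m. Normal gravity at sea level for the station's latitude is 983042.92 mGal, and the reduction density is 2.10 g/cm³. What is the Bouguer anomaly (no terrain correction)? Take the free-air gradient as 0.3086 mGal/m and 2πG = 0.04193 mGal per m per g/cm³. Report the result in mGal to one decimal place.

Free-air correction = 0.3086 × 1324.0 = 408.59 mGal
Free-air anomaly = 982843.72 − 983042.92 + (408.59) = 209.39 mGal
Bouguer slab correction = 0.04193 × 2.10 × 1324.0 = 116.58 mGal
Simple Bouguer anomaly = 209.39 − (116.58) = 92.81 mGal

92.8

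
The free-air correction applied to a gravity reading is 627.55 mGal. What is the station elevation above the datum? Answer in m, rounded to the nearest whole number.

2034

h = 627.55 / 0.3086 = 2033.54 m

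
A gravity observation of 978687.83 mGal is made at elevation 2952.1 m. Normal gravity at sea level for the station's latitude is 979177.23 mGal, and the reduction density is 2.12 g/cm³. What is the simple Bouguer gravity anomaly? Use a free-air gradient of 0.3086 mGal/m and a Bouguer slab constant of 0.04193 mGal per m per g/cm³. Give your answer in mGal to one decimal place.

Free-air correction = 0.3086 × 2952.1 = 911.02 mGal
Free-air anomaly = 978687.83 − 979177.23 + (911.02) = 421.62 mGal
Bouguer slab correction = 0.04193 × 2.12 × 2952.1 = 262.42 mGal
Simple Bouguer anomaly = 421.62 − (262.42) = 159.20 mGal

159.2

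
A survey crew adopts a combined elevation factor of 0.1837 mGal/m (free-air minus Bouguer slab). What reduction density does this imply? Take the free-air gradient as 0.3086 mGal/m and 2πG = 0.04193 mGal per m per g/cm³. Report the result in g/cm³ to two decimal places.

0.1837 = 0.3086 − 0.04193 × ρ
ρ = (0.3086 − 0.1837) / 0.04193 = 2.98 g/cm³

2.98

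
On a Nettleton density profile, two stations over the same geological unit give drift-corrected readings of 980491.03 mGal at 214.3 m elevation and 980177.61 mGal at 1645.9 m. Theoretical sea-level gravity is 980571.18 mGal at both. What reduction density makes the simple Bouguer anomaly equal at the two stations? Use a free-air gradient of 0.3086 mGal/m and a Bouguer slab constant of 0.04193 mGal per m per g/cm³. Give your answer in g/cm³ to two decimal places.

2.14

Δg_obs = 980177.61 − 980491.03 = -313.42 mGal over Δh = 1645.9 − 214.3 = 1431.6 m
Equal Bouguer anomalies ⇒ Δg_obs + (0.3086 − 0.04193ρ)·Δh = 0
0.3086 − 0.04193ρ = −Δg_obs/Δh = 0.21893
ρ = (0.3086 − 0.21893) / 0.04193 = 2.14 g/cm³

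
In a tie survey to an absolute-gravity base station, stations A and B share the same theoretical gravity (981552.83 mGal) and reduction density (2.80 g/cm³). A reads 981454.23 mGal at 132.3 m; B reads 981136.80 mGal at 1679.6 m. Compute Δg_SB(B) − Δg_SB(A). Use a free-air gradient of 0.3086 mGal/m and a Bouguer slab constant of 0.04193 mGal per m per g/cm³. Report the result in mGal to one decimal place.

Δg_SB(A) = 981454.23 − 981552.83 + 0.3086×132.3 − 0.04193×2.80×132.3 = -73.30 mGal
Δg_SB(B) = 981136.80 − 981552.83 + 0.3086×1679.6 − 0.04193×2.80×1679.6 = -94.90 mGal
Difference = -94.90 − (-73.30) = -21.60 mGal

-21.6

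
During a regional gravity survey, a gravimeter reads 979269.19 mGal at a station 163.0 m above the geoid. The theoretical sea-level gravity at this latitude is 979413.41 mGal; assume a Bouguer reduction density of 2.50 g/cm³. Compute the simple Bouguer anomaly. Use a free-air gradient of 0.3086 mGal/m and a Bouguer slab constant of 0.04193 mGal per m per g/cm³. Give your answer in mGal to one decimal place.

Free-air correction = 0.3086 × 163.0 = 50.30 mGal
Free-air anomaly = 979269.19 − 979413.41 + (50.30) = -93.92 mGal
Bouguer slab correction = 0.04193 × 2.50 × 163.0 = 17.09 mGal
Simple Bouguer anomaly = -93.92 − (17.09) = -111.01 mGal

-111.0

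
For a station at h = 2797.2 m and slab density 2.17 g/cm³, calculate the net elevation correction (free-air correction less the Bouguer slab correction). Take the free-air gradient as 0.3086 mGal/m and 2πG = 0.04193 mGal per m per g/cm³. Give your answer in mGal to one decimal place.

608.7

Combined gradient = 0.3086 − 0.04193 × 2.17 = 0.2176119 mGal/m
Combined elevation correction = 0.2176119 × 2797.2 = 608.7 mGal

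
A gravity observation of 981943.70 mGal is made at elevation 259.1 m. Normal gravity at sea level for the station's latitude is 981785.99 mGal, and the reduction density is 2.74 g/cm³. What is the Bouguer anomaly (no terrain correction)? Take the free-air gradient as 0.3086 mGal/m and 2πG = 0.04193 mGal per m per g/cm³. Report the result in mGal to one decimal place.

Free-air correction = 0.3086 × 259.1 = 79.96 mGal
Free-air anomaly = 981943.70 − 981785.99 + (79.96) = 237.67 mGal
Bouguer slab correction = 0.04193 × 2.74 × 259.1 = 29.77 mGal
Simple Bouguer anomaly = 237.67 − (29.77) = 207.90 mGal

207.9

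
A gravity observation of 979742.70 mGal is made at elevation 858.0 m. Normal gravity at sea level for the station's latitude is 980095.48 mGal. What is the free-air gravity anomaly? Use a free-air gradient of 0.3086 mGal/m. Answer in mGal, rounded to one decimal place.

-88.0

Free-air correction = 0.3086 × 858.0 = 264.78 mGal
Free-air anomaly = 979742.70 − 980095.48 + (264.78) = -88.00 mGal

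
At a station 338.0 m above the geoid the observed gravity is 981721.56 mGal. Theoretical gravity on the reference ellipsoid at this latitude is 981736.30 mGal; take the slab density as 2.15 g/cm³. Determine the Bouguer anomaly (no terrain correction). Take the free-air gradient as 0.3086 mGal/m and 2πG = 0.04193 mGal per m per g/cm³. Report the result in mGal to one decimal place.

Free-air correction = 0.3086 × 338.0 = 104.31 mGal
Free-air anomaly = 981721.56 − 981736.30 + (104.31) = 89.57 mGal
Bouguer slab correction = 0.04193 × 2.15 × 338.0 = 30.47 mGal
Simple Bouguer anomaly = 89.57 − (30.47) = 59.10 mGal

59.1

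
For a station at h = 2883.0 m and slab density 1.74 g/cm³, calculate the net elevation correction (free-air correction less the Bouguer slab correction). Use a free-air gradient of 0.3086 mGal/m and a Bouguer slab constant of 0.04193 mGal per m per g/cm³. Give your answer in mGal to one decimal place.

Combined gradient = 0.3086 − 0.04193 × 1.74 = 0.2356418 mGal/m
Combined elevation correction = 0.2356418 × 2883.0 = 679.4 mGal

679.4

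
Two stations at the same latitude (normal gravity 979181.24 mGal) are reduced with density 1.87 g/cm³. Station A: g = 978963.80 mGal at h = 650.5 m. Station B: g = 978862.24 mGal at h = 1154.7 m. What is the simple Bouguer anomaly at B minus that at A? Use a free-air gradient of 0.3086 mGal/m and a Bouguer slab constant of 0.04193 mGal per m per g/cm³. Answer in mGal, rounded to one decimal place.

Δg_SB(A) = 978963.80 − 979181.24 + 0.3086×650.5 − 0.04193×1.87×650.5 = -67.70 mGal
Δg_SB(B) = 978862.24 − 979181.24 + 0.3086×1154.7 − 0.04193×1.87×1154.7 = -53.20 mGal
Difference = -53.20 − (-67.70) = 14.50 mGal

14.5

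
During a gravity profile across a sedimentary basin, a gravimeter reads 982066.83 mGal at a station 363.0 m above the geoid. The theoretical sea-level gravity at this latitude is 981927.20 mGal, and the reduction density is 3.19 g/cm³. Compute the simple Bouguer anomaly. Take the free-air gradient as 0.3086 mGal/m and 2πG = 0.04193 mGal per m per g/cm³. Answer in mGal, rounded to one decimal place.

203.1

Free-air correction = 0.3086 × 363.0 = 112.02 mGal
Free-air anomaly = 982066.83 − 981927.20 + (112.02) = 251.65 mGal
Bouguer slab correction = 0.04193 × 3.19 × 363.0 = 48.55 mGal
Simple Bouguer anomaly = 251.65 − (48.55) = 203.10 mGal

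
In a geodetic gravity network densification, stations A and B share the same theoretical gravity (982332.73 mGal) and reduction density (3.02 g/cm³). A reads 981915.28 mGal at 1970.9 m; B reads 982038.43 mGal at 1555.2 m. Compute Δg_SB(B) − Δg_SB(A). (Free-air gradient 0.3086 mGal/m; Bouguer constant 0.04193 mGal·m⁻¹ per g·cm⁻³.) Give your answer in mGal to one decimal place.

Δg_SB(A) = 981915.28 − 982332.73 + 0.3086×1970.9 − 0.04193×3.02×1970.9 = -58.80 mGal
Δg_SB(B) = 982038.43 − 982332.73 + 0.3086×1555.2 − 0.04193×3.02×1555.2 = -11.30 mGal
Difference = -11.30 − (-58.80) = 47.50 mGal

47.5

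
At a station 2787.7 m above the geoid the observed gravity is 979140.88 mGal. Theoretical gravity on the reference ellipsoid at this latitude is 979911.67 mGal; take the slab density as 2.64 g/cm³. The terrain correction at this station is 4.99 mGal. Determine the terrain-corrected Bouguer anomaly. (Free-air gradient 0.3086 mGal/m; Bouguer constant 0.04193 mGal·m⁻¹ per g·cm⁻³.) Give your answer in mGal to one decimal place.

Free-air correction = 0.3086 × 2787.7 = 860.28 mGal
Free-air anomaly = 979140.88 − 979911.67 + (860.28) = 89.49 mGal
Bouguer slab correction = 0.04193 × 2.64 × 2787.7 = 308.59 mGal
Simple Bouguer anomaly = 89.49 − (308.59) = -219.10 mGal
Complete Bouguer anomaly = -219.10 + 4.99 = -214.11 mGal

-214.1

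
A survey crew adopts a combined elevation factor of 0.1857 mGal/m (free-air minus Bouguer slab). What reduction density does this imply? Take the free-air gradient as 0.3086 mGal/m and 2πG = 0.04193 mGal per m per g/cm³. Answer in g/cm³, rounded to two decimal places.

0.1857 = 0.3086 − 0.04193 × ρ
ρ = (0.3086 − 0.1857) / 0.04193 = 2.93 g/cm³

2.93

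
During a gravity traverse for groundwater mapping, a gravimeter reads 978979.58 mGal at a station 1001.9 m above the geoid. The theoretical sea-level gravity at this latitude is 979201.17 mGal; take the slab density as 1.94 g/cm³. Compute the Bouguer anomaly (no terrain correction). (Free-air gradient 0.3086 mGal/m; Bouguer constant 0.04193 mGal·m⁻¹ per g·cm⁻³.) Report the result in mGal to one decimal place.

6.1

Free-air correction = 0.3086 × 1001.9 = 309.19 mGal
Free-air anomaly = 978979.58 − 979201.17 + (309.19) = 87.60 mGal
Bouguer slab correction = 0.04193 × 1.94 × 1001.9 = 81.50 mGal
Simple Bouguer anomaly = 87.60 − (81.50) = 6.10 mGal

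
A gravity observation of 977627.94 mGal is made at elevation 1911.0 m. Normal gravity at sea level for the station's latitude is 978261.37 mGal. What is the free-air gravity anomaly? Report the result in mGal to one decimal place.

-43.7

Free-air correction = 0.3086 × 1911.0 = 589.73 mGal
Free-air anomaly = 977627.94 − 978261.37 + (589.73) = -43.70 mGal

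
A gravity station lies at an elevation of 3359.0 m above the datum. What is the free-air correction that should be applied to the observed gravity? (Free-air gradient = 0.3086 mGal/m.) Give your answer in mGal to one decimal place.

Free-air correction = 0.3086 × 3359.0 = 1036.6 mGal

1036.6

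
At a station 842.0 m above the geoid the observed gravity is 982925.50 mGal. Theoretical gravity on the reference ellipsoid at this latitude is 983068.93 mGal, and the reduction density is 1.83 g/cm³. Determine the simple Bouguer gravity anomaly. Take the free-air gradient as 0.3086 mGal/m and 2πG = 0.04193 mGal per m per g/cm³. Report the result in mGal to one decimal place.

Free-air correction = 0.3086 × 842.0 = 259.84 mGal
Free-air anomaly = 982925.50 − 983068.93 + (259.84) = 116.41 mGal
Bouguer slab correction = 0.04193 × 1.83 × 842.0 = 64.61 mGal
Simple Bouguer anomaly = 116.41 − (64.61) = 51.80 mGal

51.8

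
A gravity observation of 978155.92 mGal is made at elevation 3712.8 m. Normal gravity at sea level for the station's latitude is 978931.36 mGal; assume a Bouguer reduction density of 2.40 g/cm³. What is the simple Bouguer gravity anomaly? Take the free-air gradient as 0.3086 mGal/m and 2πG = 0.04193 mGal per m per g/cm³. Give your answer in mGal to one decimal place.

-3.3

Free-air correction = 0.3086 × 3712.8 = 1145.77 mGal
Free-air anomaly = 978155.92 − 978931.36 + (1145.77) = 370.33 mGal
Bouguer slab correction = 0.04193 × 2.40 × 3712.8 = 373.63 mGal
Simple Bouguer anomaly = 370.33 − (373.63) = -3.30 mGal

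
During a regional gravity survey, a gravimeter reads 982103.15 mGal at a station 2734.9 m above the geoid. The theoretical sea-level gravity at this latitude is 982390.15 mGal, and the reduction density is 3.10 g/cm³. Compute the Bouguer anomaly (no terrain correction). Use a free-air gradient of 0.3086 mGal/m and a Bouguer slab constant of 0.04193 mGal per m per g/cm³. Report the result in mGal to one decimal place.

201.5

Free-air correction = 0.3086 × 2734.9 = 843.99 mGal
Free-air anomaly = 982103.15 − 982390.15 + (843.99) = 556.99 mGal
Bouguer slab correction = 0.04193 × 3.10 × 2734.9 = 355.49 mGal
Simple Bouguer anomaly = 556.99 − (355.49) = 201.50 mGal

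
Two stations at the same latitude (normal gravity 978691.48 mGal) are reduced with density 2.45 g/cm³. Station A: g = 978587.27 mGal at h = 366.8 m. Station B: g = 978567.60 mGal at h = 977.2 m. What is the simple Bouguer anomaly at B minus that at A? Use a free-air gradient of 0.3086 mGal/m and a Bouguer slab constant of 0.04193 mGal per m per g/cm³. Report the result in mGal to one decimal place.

Δg_SB(A) = 978587.27 − 978691.48 + 0.3086×366.8 − 0.04193×2.45×366.8 = -28.70 mGal
Δg_SB(B) = 978567.60 − 978691.48 + 0.3086×977.2 − 0.04193×2.45×977.2 = 77.30 mGal
Difference = 77.30 − (-28.70) = 106.00 mGal

106.0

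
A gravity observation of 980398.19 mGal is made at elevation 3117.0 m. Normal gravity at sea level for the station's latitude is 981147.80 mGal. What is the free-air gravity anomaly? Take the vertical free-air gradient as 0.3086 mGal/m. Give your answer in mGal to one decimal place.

212.3

Free-air correction = 0.3086 × 3117.0 = 961.91 mGal
Free-air anomaly = 980398.19 − 981147.80 + (961.91) = 212.30 mGal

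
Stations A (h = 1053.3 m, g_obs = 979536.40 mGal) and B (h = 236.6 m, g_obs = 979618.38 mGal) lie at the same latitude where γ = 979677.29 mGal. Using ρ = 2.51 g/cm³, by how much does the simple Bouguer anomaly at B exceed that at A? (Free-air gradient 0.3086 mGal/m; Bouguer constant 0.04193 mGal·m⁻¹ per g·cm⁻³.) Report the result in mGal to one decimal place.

Δg_SB(A) = 979536.40 − 979677.29 + 0.3086×1053.3 − 0.04193×2.51×1053.3 = 73.30 mGal
Δg_SB(B) = 979618.38 − 979677.29 + 0.3086×236.6 − 0.04193×2.51×236.6 = -10.80 mGal
Difference = -10.80 − (73.30) = -84.10 mGal

-84.1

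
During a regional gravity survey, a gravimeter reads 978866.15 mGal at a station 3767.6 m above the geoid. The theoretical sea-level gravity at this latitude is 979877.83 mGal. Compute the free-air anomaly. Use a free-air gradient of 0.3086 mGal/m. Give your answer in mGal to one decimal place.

Free-air correction = 0.3086 × 3767.6 = 1162.68 mGal
Free-air anomaly = 978866.15 − 979877.83 + (1162.68) = 151.00 mGal

151.0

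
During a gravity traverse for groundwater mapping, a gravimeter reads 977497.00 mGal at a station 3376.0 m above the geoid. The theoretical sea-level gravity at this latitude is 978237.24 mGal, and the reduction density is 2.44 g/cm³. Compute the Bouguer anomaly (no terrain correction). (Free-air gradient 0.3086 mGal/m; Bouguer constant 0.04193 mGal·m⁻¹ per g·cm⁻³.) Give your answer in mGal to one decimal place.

Free-air correction = 0.3086 × 3376.0 = 1041.83 mGal
Free-air anomaly = 977497.00 − 978237.24 + (1041.83) = 301.59 mGal
Bouguer slab correction = 0.04193 × 2.44 × 3376.0 = 345.40 mGal
Simple Bouguer anomaly = 301.59 − (345.40) = -43.81 mGal

-43.8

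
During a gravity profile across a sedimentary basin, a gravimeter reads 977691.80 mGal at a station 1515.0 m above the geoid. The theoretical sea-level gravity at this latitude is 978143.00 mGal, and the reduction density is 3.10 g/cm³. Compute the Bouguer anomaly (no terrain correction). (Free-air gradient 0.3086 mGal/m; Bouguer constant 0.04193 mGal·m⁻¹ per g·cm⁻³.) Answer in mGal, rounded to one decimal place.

-180.6

Free-air correction = 0.3086 × 1515.0 = 467.53 mGal
Free-air anomaly = 977691.80 − 978143.00 + (467.53) = 16.33 mGal
Bouguer slab correction = 0.04193 × 3.10 × 1515.0 = 196.92 mGal
Simple Bouguer anomaly = 16.33 − (196.92) = -180.59 mGal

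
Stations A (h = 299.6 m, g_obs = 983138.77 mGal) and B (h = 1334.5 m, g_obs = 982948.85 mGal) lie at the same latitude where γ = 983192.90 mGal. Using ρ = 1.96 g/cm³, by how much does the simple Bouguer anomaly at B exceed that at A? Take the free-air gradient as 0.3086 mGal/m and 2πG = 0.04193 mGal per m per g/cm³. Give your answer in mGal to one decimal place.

44.4

Δg_SB(A) = 983138.77 − 983192.90 + 0.3086×299.6 − 0.04193×1.96×299.6 = 13.70 mGal
Δg_SB(B) = 982948.85 − 983192.90 + 0.3086×1334.5 − 0.04193×1.96×1334.5 = 58.10 mGal
Difference = 58.10 − (13.70) = 44.40 mGal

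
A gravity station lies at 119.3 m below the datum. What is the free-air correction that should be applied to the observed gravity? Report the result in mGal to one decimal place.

-36.8

Free-air correction = 0.3086 × -119.3 = -36.8 mGal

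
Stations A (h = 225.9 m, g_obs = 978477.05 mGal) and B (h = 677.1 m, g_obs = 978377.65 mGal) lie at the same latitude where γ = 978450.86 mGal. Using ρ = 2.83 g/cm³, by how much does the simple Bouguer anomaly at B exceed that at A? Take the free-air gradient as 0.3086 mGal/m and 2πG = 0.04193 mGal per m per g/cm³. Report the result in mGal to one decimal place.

Δg_SB(A) = 978477.05 − 978450.86 + 0.3086×225.9 − 0.04193×2.83×225.9 = 69.10 mGal
Δg_SB(B) = 978377.65 − 978450.86 + 0.3086×677.1 − 0.04193×2.83×677.1 = 55.40 mGal
Difference = 55.40 − (69.10) = -13.70 mGal

-13.7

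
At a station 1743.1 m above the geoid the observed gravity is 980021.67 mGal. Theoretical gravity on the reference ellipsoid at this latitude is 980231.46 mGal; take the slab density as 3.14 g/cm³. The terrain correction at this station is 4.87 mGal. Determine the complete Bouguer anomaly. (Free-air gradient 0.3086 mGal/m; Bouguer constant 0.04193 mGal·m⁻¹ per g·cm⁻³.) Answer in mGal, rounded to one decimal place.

Free-air correction = 0.3086 × 1743.1 = 537.92 mGal
Free-air anomaly = 980021.67 − 980231.46 + (537.92) = 328.13 mGal
Bouguer slab correction = 0.04193 × 3.14 × 1743.1 = 229.50 mGal
Simple Bouguer anomaly = 328.13 − (229.50) = 98.63 mGal
Complete Bouguer anomaly = 98.63 + 4.87 = 103.50 mGal

103.5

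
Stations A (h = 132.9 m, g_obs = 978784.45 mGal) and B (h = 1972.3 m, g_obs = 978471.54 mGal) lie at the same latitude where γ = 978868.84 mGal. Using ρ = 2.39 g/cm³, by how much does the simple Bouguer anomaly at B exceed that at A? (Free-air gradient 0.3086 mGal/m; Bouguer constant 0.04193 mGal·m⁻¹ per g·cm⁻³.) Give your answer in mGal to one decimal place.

70.4

Δg_SB(A) = 978784.45 − 978868.84 + 0.3086×132.9 − 0.04193×2.39×132.9 = -56.70 mGal
Δg_SB(B) = 978471.54 − 978868.84 + 0.3086×1972.3 − 0.04193×2.39×1972.3 = 13.70 mGal
Difference = 13.70 − (-56.70) = 70.40 mGal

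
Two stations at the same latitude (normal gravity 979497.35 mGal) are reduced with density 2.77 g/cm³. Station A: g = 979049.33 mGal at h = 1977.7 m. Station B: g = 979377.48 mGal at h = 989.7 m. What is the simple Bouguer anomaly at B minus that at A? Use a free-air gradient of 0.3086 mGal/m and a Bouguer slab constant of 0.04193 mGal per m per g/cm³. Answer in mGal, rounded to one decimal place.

138.0

Δg_SB(A) = 979049.33 − 979497.35 + 0.3086×1977.7 − 0.04193×2.77×1977.7 = -67.40 mGal
Δg_SB(B) = 979377.48 − 979497.35 + 0.3086×989.7 − 0.04193×2.77×989.7 = 70.60 mGal
Difference = 70.60 − (-67.40) = 138.00 mGal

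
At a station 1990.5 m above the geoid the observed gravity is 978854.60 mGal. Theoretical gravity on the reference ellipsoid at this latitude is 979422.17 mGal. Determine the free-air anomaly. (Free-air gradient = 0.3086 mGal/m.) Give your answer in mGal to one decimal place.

46.7

Free-air correction = 0.3086 × 1990.5 = 614.27 mGal
Free-air anomaly = 978854.60 − 979422.17 + (614.27) = 46.70 mGal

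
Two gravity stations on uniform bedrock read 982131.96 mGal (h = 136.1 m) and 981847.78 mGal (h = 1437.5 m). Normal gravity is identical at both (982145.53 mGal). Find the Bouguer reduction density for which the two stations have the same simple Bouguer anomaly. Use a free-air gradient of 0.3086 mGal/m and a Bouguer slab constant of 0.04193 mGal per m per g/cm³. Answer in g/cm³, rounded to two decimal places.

2.15

Δg_obs = 981847.78 − 982131.96 = -284.18 mGal over Δh = 1437.5 − 136.1 = 1301.4 m
Equal Bouguer anomalies ⇒ Δg_obs + (0.3086 − 0.04193ρ)·Δh = 0
0.3086 − 0.04193ρ = −Δg_obs/Δh = 0.21836
ρ = (0.3086 − 0.21836) / 0.04193 = 2.15 g/cm³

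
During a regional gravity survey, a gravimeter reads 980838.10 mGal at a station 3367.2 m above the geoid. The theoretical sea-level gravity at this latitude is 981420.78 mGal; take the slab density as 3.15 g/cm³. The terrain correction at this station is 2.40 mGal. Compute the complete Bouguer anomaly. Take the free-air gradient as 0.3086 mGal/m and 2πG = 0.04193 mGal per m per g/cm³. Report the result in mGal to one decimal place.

14.1

Free-air correction = 0.3086 × 3367.2 = 1039.12 mGal
Free-air anomaly = 980838.10 − 981420.78 + (1039.12) = 456.44 mGal
Bouguer slab correction = 0.04193 × 3.15 × 3367.2 = 444.74 mGal
Simple Bouguer anomaly = 456.44 − (444.74) = 11.70 mGal
Complete Bouguer anomaly = 11.70 + 2.40 = 14.10 mGal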